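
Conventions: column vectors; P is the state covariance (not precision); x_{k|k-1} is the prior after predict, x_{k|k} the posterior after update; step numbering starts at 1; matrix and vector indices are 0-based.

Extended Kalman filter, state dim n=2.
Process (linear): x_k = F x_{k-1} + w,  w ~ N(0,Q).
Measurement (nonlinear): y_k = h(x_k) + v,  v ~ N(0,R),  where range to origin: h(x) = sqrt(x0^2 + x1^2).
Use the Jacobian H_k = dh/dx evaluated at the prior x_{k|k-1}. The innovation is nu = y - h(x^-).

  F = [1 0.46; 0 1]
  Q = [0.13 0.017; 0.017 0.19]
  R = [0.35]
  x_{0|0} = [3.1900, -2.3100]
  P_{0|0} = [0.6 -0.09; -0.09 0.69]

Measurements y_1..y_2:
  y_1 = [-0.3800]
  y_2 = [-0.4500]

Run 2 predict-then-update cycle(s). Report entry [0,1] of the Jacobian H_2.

H_jac[0,1] = -0.6799

step 1: x^-=[2.1274, -2.3100]  P^-=[0.7932 0.2444; 0.2444 0.8800]  H_jac=[0.6774 -0.7356]  S=[0.9466]  K=[0.3777; -0.5089]  nu=[-3.5204]  x^+=[0.7976, -0.5184]  P^+=[0.6581 0.4264; 0.4264 0.6348]
step 2: x^-=[0.5591, -0.5184]  P^-=[1.3147 0.7354; 0.7354 0.8248]  H_jac=[0.7333 -0.6799]  S=[0.7050]  K=[0.6584; -0.0305]  nu=[-1.2125]  x^+=[-0.2391, -0.4814]  P^+=[1.0091 0.7495; 0.7495 0.8242]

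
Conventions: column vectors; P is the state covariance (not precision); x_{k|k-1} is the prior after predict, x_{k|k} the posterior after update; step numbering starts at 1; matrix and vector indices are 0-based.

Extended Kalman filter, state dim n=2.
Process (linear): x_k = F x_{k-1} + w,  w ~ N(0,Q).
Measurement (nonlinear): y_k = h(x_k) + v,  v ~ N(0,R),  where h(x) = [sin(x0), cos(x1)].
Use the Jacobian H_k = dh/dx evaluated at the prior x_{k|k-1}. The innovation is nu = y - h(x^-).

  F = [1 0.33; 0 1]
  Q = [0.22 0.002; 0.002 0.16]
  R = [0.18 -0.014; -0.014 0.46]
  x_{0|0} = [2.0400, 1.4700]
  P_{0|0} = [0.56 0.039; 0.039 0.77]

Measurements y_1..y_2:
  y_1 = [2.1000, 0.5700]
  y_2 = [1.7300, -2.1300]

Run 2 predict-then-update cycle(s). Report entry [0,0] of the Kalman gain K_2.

K[0,0] = 0.3580

step 1: x^-=[2.5251, 1.4700]  P^-=[0.8896 0.2951; 0.2951 0.9300]  H_jac=[-0.8159 0.0000; 0.0000 -0.9949]  S=[0.7722 0.2256; 0.2256 1.3806]  K=[-0.9218 -0.0621; -0.1219 -0.6503]  nu=[1.5218, 0.4694]  x^+=[1.0931, 0.9793]  P^+=[0.2023 0.0157; 0.0157 0.2989]
step 2: x^-=[1.4163, 0.9793]  P^-=[0.4652 0.1164; 0.1164 0.4589]  H_jac=[0.1539 0.0000; 0.0000 -0.8301]  S=[0.1910 -0.0289; -0.0289 0.7763]  K=[0.3580 -0.1111; 0.0197 -0.4901]  nu=[0.7419, -2.6876]  x^+=[1.9806, 2.3110]  P^+=[0.4289 0.0676; 0.0676 0.2719]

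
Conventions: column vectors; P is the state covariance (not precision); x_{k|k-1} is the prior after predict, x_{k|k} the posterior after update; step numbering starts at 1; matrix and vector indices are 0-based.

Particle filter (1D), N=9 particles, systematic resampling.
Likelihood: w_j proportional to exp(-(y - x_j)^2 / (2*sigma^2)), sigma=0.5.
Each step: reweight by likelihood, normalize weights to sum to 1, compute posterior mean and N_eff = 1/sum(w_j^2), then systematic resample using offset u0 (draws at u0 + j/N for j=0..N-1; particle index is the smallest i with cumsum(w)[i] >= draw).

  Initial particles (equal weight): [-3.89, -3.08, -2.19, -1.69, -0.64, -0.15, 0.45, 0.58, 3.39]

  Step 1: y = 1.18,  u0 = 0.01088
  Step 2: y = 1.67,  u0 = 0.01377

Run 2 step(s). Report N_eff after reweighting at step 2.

step 1: w=[0.0000, 0.0000, 0.0000, 0.0000, 0.0015, 0.0337, 0.3998, 0.5649, 0.0001]  mean=0.5017  Neff=2.0831  idx=[5, 6, 6, 6, 7, 7, 7, 7, 7]
step 2: w=[0.0021, 0.0824, 0.0824, 0.0824, 0.1502, 0.1502, 0.1502, 0.1502, 0.1502]  mean=0.5463  Neff=7.5138  idx=[1, 2, 3, 4, 5, 6, 6, 7, 8]

N_eff = 7.5138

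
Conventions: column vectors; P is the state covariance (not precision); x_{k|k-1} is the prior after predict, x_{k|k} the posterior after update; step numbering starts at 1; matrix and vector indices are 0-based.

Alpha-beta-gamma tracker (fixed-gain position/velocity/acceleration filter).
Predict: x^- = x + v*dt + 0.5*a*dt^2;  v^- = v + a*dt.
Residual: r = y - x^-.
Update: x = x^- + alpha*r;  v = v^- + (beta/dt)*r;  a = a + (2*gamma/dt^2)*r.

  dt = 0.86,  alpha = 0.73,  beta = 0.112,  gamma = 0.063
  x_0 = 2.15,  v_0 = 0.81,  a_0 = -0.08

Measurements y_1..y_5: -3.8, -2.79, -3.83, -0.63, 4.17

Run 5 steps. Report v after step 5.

step 1: x_pred=2.8170  r=-6.6170  x^+=-2.0134  v^+=-0.1206  a^+=-1.2073
step 2: x_pred=-2.5635  r=-0.2265  x^+=-2.7289  v^+=-1.1883  a^+=-1.2459
step 3: x_pred=-4.2115  r=0.3815  x^+=-3.9330  v^+=-2.2101  a^+=-1.1809
step 4: x_pred=-6.2704  r=5.6404  x^+=-2.1529  v^+=-2.4911  a^+=-0.2200
step 5: x_pred=-4.3766  r=8.5466  x^+=1.8624  v^+=-1.5672  a^+=1.2360

v_post = -1.5672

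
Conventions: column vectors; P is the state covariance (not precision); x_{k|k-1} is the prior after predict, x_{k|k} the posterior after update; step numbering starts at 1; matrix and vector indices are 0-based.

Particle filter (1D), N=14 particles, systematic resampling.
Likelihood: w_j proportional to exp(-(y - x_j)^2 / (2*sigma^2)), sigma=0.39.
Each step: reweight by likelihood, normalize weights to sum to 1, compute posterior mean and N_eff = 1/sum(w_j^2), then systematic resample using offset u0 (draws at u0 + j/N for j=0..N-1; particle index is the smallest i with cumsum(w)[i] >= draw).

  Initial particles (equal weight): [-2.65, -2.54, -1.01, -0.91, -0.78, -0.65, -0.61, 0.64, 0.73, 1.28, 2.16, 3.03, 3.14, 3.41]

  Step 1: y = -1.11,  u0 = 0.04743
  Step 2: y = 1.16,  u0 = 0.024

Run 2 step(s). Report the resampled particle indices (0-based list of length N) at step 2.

resampled_idx = [6, 9, 10, 10, 11, 11, 11, 12, 12, 12, 13, 13, 13, 13]

step 1: w=[0.0001, 0.0003, 0.2778, 0.2517, 0.2007, 0.1432, 0.1262, 0.0000, 0.0000, 0.0000, 0.0000, 0.0000, 0.0000, 0.0000]  mean=-0.8373  Neff=4.6040  idx=[2, 2, 2, 2, 3, 3, 3, 4, 4, 4, 5, 5, 6, 6]
step 2: w=[0.0015, 0.0015, 0.0015, 0.0015, 0.0061, 0.0061, 0.0061, 0.0338, 0.0338, 0.0338, 0.1680, 0.1680, 0.2690, 0.2690]  mean=-0.6486  Neff=4.8830  idx=[6, 9, 10, 10, 11, 11, 11, 12, 12, 12, 13, 13, 13, 13]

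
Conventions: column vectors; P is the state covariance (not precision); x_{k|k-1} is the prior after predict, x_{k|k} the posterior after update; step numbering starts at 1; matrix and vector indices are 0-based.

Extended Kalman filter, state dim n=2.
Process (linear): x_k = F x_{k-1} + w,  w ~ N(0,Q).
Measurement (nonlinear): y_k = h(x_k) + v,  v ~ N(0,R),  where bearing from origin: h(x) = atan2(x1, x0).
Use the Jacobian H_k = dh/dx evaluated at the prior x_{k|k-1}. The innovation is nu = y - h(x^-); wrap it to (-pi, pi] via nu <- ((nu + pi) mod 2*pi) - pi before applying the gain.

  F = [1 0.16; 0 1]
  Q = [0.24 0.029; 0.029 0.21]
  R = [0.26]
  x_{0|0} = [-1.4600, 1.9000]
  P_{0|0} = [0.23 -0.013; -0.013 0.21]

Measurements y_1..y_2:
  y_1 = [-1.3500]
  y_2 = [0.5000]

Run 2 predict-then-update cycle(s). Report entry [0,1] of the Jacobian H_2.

H_jac[0,1] = -0.3462

step 1: x^-=[-1.1560, 1.9000]  P^-=[0.4712 0.0496; 0.0496 0.4200]  H_jac=[-0.3841 -0.2337]  S=[0.3614]  K=[-0.5330; -0.3243]  nu=[2.8158]  x^+=[-2.6567, 0.9867]  P^+=[0.3686 -0.0129; -0.0129 0.3820]
step 2: x^-=[-2.4988, 0.9867]  P^-=[0.6142 0.0772; 0.0772 0.5920]  H_jac=[-0.1367 -0.3462]  S=[0.3497]  K=[-0.3166; -0.6162]  nu=[-2.2655]  x^+=[-1.7817, 2.3827]  P^+=[0.5792 0.0090; 0.0090 0.4592]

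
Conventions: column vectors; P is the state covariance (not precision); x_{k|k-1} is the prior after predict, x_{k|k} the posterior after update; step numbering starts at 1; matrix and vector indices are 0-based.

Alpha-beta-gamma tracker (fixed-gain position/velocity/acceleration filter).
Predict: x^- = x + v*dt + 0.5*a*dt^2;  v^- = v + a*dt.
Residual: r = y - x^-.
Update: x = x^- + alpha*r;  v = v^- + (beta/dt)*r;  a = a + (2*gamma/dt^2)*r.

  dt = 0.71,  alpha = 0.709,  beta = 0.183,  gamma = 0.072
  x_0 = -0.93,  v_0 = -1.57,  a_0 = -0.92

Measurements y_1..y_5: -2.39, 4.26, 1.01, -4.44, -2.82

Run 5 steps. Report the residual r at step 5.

step 1: x_pred=-2.2766  r=-0.1134  x^+=-2.3570  v^+=-2.2524  a^+=-0.9524
step 2: x_pred=-4.1963  r=8.4563  x^+=1.7992  v^+=-0.7491  a^+=1.4632
step 3: x_pred=1.6362  r=-0.6262  x^+=1.1922  v^+=0.1284  a^+=1.2843
step 4: x_pred=1.6071  r=-6.0471  x^+=-2.6803  v^+=-0.5183  a^+=-0.4431
step 5: x_pred=-3.1600  r=0.3400  x^+=-2.9189  v^+=-0.7453  a^+=-0.3460

resid = 0.3400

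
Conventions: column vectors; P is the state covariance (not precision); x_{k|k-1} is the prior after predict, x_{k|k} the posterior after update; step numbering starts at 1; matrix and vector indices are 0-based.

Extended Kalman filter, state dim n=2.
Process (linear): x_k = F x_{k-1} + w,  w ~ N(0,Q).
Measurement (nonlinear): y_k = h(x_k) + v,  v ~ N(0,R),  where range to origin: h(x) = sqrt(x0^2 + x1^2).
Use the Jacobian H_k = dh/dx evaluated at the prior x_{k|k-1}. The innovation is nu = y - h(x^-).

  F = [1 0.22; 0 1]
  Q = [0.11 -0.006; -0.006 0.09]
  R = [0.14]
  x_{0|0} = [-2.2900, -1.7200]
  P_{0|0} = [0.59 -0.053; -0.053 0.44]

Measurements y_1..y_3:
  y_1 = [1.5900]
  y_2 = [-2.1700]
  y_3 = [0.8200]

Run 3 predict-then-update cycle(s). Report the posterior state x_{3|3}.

x_post = [0.4486, 0.7044]

step 1: x^-=[-2.6684, -1.7200]  P^-=[0.6980 0.0378; 0.0378 0.5300]  H_jac=[-0.8405 -0.5418]  S=[0.8231]  K=[-0.7376; -0.3875]  nu=[-1.5847]  x^+=[-1.4995, -1.1060]  P^+=[0.2501 -0.1974; -0.1974 0.4064]
step 2: x^-=[-1.7428, -1.1060]  P^-=[0.2929 -0.1140; -0.1140 0.4964]  H_jac=[-0.8443 -0.5358]  S=[0.3882]  K=[-0.4797; -0.4372]  nu=[-4.2341]  x^+=[0.2885, 0.7453]  P^+=[0.2036 -0.1955; -0.1955 0.4222]
step 3: x^-=[0.4525, 0.7453]  P^-=[0.2480 -0.1086; -0.1086 0.5122]  H_jac=[0.5190 0.8548]  S=[0.4847]  K=[0.0741; 0.7870]  nu=[-0.0519]  x^+=[0.4486, 0.7044]  P^+=[0.2454 -0.1368; -0.1368 0.2120]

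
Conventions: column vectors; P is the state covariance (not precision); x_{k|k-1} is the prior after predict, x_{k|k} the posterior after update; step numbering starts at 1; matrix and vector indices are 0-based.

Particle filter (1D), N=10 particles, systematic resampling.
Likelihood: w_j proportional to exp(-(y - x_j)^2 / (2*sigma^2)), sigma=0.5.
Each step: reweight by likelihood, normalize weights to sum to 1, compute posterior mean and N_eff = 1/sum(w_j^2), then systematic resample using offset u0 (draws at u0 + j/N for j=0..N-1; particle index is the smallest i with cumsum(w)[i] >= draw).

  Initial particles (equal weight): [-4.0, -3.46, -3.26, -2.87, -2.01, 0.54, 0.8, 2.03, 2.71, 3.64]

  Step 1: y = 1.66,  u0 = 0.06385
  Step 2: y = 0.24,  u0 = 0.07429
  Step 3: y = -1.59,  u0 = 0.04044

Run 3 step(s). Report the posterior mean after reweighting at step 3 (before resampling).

step 1: w=[0.0000, 0.0000, 0.0000, 0.0000, 0.0000, 0.0689, 0.1930, 0.6443, 0.0934, 0.0003]  mean=1.7539  Neff=2.1465  idx=[5, 6, 7, 7, 7, 7, 7, 7, 7, 8]
step 2: w=[0.6049, 0.3868, 0.0012, 0.0012, 0.0012, 0.0012, 0.0012, 0.0012, 0.0012, 0.0000]  mean=0.6530  Neff=1.9400  idx=[0, 0, 0, 0, 0, 0, 1, 1, 1, 1]
step 3: w=[0.1567, 0.1567, 0.1567, 0.1567, 0.1567, 0.1567, 0.0149, 0.0149, 0.0149, 0.0149]  mean=0.5555  Neff=6.7460  idx=[0, 0, 1, 2, 2, 3, 4, 4, 5, 6]

post_mean = 0.5555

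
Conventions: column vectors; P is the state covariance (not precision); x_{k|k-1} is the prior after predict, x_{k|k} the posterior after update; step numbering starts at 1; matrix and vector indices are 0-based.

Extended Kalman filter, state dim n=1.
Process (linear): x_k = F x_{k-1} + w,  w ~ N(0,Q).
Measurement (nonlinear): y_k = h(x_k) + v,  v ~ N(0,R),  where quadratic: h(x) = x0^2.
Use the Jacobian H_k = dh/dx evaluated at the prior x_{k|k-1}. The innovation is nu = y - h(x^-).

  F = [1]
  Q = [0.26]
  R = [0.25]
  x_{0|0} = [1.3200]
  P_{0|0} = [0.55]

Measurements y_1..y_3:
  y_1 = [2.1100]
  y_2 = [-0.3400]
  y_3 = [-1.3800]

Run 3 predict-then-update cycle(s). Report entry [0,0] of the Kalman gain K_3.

step 1: x^-=[1.3200]  P^-=[0.8100]  H_jac=[2.6400]  S=[5.8954]  K=[0.3627]  nu=[0.3676]  x^+=[1.4533]  P^+=[0.0343]
step 2: x^-=[1.4533]  P^-=[0.2943]  H_jac=[2.9067]  S=[2.7369]  K=[0.3126]  nu=[-2.4522]  x^+=[0.6868]  P^+=[0.0269]
step 3: x^-=[0.6868]  P^-=[0.2869]  H_jac=[1.3735]  S=[0.7912]  K=[0.4980]  nu=[-1.8516]  x^+=[-0.2354]  P^+=[0.0906]

K[0,0] = 0.4980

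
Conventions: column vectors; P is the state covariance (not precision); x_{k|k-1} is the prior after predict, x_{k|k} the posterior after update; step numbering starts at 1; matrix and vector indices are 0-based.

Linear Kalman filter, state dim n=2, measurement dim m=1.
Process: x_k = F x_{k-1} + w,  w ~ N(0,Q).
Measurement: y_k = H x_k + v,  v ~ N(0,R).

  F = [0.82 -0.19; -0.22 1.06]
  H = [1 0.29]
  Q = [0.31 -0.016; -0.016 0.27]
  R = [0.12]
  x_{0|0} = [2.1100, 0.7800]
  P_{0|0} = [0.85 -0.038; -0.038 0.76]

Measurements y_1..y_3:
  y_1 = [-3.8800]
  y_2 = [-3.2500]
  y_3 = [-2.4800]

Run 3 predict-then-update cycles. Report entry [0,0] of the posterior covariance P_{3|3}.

step 1: x^-=[1.5820, 0.3626]  P^-=[0.9208 -0.3570; -0.3570 1.1828]  S=[0.9332]  K=[0.8758; -0.0150]  nu=[-5.5672]  x^+=[-3.2935, 0.4462]  P^+=[0.2051 -0.3448; -0.3448 1.1826]
step 2: x^-=[-2.7855, 1.1975]  P^-=[0.5980 -0.6052; -0.6052 1.7695]  S=[0.5158]  K=[0.8191; -0.1785]  nu=[-0.8118]  x^+=[-3.4504, 1.3425]  P^+=[0.2519 -0.5298; -0.5298 1.7530]
step 3: x^-=[-3.0844, 2.1821]  P^-=[0.7078 -0.8972; -0.8972 2.4990]  S=[0.5176]  K=[0.8648; -0.3332]  nu=[-0.0284]  x^+=[-3.1090, 2.1916]  P^+=[0.3207 -0.7480; -0.7480 2.4415]

P_post[0,0] = 0.3207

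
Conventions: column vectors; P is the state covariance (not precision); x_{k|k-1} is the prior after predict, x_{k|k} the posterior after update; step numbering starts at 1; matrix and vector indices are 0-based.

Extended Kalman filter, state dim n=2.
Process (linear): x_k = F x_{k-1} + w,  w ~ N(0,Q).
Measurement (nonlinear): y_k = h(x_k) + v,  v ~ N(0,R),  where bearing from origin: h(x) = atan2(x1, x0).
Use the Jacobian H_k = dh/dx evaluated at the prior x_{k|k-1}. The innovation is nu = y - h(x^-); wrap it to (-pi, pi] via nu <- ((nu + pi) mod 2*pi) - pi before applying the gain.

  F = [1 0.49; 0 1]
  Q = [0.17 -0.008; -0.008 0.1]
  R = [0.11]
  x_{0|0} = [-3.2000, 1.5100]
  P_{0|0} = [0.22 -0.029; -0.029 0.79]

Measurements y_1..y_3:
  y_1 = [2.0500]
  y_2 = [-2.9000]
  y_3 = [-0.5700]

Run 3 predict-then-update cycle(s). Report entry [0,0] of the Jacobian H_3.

H_jac[0,0] = -0.2052

step 1: x^-=[-2.4601, 1.5100]  P^-=[0.5513 0.3501; 0.3501 0.8900]  H_jac=[-0.1812 -0.2953]  S=[0.2432]  K=[-0.8360; -1.3416]  nu=[-0.5411]  x^+=[-2.0078, 2.2359]  P^+=[0.3813 0.0774; 0.0774 0.4523]
step 2: x^-=[-0.9122, 2.2359]  P^-=[0.7358 0.2910; 0.2910 0.5523]  H_jac=[-0.3834 -0.1564]  S=[0.2666]  K=[-1.2290; -0.7426]  nu=[1.4250]  x^+=[-2.6635, 1.1776]  P^+=[0.3331 0.0477; 0.0477 0.4053]
step 3: x^-=[-2.0865, 1.1776]  P^-=[0.6472 0.2383; 0.2383 0.5053]  H_jac=[-0.2052 -0.3635]  S=[0.2395]  K=[-0.9159; -0.9709]  nu=[3.0854]  x^+=[-4.9124, -1.8179]  P^+=[0.4462 0.0253; 0.0253 0.2795]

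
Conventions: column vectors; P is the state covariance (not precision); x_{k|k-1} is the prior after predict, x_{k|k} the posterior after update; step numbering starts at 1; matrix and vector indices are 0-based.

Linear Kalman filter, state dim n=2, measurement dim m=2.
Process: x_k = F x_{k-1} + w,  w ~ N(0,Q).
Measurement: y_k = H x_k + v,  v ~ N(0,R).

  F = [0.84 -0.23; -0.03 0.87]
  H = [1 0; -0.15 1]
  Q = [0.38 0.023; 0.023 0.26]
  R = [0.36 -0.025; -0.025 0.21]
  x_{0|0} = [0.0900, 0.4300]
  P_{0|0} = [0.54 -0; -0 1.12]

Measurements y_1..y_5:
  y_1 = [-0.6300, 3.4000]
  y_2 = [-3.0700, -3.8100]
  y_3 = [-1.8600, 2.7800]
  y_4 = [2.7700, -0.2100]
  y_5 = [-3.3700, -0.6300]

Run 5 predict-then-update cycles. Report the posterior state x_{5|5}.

step 1: x^-=[-0.0233, 0.3714]  P^-=[0.8203 -0.2147; -0.2147 1.1082]  S=[1.1803 -0.3628; -0.3628 1.4011]  K=[0.6746 -0.0664; 0.0741 0.8332]  nu=[-0.6067, 3.0251]  x^+=[-0.6335, 2.8468]  P^+=[0.2445 0.0059; 0.0059 0.1740]
step 2: x^-=[-1.1869, 2.4957]  P^-=[0.5595 -0.0137; -0.0137 0.3916]  S=[0.9195 -0.1226; -0.1226 0.6183]  K=[0.6034 -0.0382; 0.0719 0.6509]  nu=[-1.8831, -6.4837]  x^+=[-2.0755, -1.8603]  P^+=[0.2182 0.0096; 0.0096 0.1363]
step 3: x^-=[-1.3155, -1.5562]  P^-=[0.5374 -0.0027; -0.0027 0.3629]  S=[0.8974 -0.1083; -0.1083 0.5858]  K=[0.5950 -0.0322; 0.0735 0.6338]  nu=[-0.5445, 4.1388]  x^+=[-1.7728, 1.0269]  P^+=[0.2150 0.0106; 0.0106 0.1328]
step 4: x^-=[-1.7253, 0.9466]  P^-=[0.5346 -0.0012; -0.0012 0.3602]  S=[0.8946 -0.1064; -0.1064 0.5826]  K=[0.5939 -0.0312; 0.0738 0.6321]  nu=[4.4953, -1.4154]  x^+=[0.9886, 0.3839]  P^+=[0.2146 0.0108; 0.0108 0.1325]
step 5: x^-=[0.7421, 0.3043]  P^-=[0.5343 -0.0010; -0.0010 0.3599]  S=[0.8943 -0.1061; -0.1061 0.5822]  K=[0.5937 -0.0311; 0.0739 0.6319]  nu=[-4.1121, -0.8230]  x^+=[-1.6738, -0.5196]  P^+=[0.2145 0.0108; 0.0108 0.1325]

x_post = [-1.6738, -0.5196]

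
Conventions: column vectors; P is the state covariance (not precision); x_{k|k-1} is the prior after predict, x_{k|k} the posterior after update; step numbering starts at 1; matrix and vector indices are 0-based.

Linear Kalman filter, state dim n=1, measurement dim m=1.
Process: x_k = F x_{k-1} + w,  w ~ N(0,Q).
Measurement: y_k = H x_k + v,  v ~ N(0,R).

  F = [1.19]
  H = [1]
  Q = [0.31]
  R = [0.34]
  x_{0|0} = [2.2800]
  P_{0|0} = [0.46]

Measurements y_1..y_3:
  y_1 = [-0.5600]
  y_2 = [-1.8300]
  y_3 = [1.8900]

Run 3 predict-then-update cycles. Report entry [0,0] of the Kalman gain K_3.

K[0,0] = 0.6490

step 1: x^-=[2.7132]  P^-=[0.9614]  S=[1.3014]  K=[0.7387]  nu=[-3.2732]  x^+=[0.2951]  P^+=[0.2512]
step 2: x^-=[0.3512]  P^-=[0.6657]  S=[1.0057]  K=[0.6619]  nu=[-2.1812]  x^+=[-1.0926]  P^+=[0.2251]
step 3: x^-=[-1.3002]  P^-=[0.6287]  S=[0.9687]  K=[0.6490]  nu=[3.1902]  x^+=[0.7703]  P^+=[0.2207]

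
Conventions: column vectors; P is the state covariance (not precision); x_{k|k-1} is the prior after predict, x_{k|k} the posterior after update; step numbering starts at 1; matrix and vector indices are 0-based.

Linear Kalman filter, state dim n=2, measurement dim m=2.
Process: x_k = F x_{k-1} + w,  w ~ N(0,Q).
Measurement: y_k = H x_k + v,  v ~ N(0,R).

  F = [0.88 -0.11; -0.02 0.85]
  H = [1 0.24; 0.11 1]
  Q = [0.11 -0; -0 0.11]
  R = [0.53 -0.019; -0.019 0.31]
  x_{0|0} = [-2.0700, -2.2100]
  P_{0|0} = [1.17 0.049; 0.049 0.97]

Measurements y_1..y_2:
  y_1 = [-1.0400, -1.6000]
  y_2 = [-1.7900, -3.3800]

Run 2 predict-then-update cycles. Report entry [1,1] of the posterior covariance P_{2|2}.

P_post[1,1] = 0.1529

step 1: x^-=[-1.5785, -1.8371]  P^-=[1.0183 -0.0745; -0.0745 0.8096]  S=[1.5592 0.2108; 0.2108 1.1156]  K=[0.6538 -0.0900; -0.0209 0.7224]  nu=[0.9794, 0.4107]  x^+=[-0.9751, -1.5608]  P^+=[0.3676 -0.0807; -0.0807 0.2332]
step 2: x^-=[-0.6864, -1.3072]  P^-=[0.4131 -0.0889; -0.0889 0.2814]  S=[0.9167 0.0028; 0.0028 0.5768]  K=[0.4276 -0.0773; -0.0247 0.4710]  nu=[-0.7899, -1.9973]  x^+=[-0.8698, -2.2284]  P^+=[0.2422 -0.0587; -0.0587 0.1529]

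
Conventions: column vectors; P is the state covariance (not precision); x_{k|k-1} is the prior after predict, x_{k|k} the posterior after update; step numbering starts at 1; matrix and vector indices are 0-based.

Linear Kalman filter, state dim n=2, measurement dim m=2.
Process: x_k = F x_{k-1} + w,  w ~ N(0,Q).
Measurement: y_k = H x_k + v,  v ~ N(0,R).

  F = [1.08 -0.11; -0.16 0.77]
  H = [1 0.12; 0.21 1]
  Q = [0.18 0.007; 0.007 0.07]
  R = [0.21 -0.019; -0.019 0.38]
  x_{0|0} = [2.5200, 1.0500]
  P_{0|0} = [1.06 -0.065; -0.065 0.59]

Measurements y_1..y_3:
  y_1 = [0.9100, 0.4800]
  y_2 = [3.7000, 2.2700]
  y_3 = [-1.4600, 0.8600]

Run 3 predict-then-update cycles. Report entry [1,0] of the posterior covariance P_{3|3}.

P_post[1,0] = -0.0398

step 1: x^-=[2.6061, 0.4053]  P^-=[1.4390 -0.2813; -0.2813 0.4630]  S=[1.5881 0.0503; 0.0503 0.7883]  K=[0.8858 -0.0301; -0.1587 0.5225]  nu=[-1.7447, -0.4726]  x^+=[1.0749, 0.4353]  P^+=[0.1949 -0.0692; -0.0692 0.2161]
step 2: x^-=[1.1130, 0.1632]  P^-=[0.4264 -0.1037; -0.1037 0.2202]  S=[0.6146 -0.0094; -0.0094 0.5754]  K=[0.6732 -0.0137; -0.1206 0.3428]  nu=[2.5674, 1.8731]  x^+=[2.8158, 0.4958]  P^+=[0.1475 -0.0490; -0.0490 0.1428]
step 3: x^-=[2.9865, -0.0688]  P^-=[0.3654 -0.0722; -0.0722 0.1705]  S=[0.5606 0.0042; 0.0042 0.5363]  K=[0.6364 0.0035; -0.0944 0.2904]  nu=[-4.4383, 0.3016]  x^+=[0.1630, 0.4379]  P^+=[0.1384 -0.0398; -0.0398 0.1205]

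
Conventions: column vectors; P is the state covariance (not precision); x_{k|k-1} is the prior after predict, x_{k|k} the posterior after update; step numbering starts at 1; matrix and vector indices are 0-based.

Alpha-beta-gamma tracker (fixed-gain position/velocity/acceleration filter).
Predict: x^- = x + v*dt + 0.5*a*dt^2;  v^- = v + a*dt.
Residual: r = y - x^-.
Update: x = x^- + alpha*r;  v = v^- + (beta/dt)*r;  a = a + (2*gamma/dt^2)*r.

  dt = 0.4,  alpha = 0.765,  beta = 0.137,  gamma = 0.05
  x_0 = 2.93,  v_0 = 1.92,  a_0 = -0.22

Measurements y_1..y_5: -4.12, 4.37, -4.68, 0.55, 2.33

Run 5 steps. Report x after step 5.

step 1: x_pred=3.6804  r=-7.8004  x^+=-2.2869  v^+=-0.8396  a^+=-5.0952
step 2: x_pred=-3.0304  r=7.4004  x^+=2.6309  v^+=-0.3431  a^+=-0.4700
step 3: x_pred=2.4561  r=-7.1361  x^+=-3.0030  v^+=-2.9752  a^+=-4.9301
step 4: x_pred=-4.5875  r=5.1375  x^+=-0.6573  v^+=-3.1876  a^+=-1.7191
step 5: x_pred=-2.0699  r=4.3999  x^+=1.2960  v^+=-2.3683  a^+=1.0308

x_post = 1.2960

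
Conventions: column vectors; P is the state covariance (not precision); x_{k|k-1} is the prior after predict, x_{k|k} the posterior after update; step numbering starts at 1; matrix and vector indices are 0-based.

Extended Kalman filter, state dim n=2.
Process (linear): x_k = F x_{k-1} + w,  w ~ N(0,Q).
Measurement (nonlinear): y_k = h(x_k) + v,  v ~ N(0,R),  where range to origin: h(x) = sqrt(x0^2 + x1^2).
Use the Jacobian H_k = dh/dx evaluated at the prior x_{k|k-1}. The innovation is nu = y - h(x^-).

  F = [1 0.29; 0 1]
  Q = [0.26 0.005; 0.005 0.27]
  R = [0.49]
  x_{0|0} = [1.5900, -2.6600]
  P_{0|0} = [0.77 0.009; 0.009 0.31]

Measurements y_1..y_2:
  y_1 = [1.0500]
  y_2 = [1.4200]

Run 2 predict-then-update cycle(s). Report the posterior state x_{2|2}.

step 1: x^-=[0.8186, -2.6600]  P^-=[1.0613 0.1039; 0.1039 0.5800]  H_jac=[0.2941 -0.9558]  S=[1.0532]  K=[0.2021; -0.4973]  nu=[-1.7331]  x^+=[0.4683, -1.7981]  P^+=[1.0183 0.2098; 0.2098 0.3195]
step 2: x^-=[-0.0531, -1.7981]  P^-=[1.4268 0.3074; 0.3074 0.5895]  H_jac=[-0.0295 -0.9996]  S=[1.0984]  K=[-0.3181; -0.5447]  nu=[-0.3789]  x^+=[0.0674, -1.5917]  P^+=[1.3157 0.1171; 0.1171 0.2636]

x_post = [0.0674, -1.5917]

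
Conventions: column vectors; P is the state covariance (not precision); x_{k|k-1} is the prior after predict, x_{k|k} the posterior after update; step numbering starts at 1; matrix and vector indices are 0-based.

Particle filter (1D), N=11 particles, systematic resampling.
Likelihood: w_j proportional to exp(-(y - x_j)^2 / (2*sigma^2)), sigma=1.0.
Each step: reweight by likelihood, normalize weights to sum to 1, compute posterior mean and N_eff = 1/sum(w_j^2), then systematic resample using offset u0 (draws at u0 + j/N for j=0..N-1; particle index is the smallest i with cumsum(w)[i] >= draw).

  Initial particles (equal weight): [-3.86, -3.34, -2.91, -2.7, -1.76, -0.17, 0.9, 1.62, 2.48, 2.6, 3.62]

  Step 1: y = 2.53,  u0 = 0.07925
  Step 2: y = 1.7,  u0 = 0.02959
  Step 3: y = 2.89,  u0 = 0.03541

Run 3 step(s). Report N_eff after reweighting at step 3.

step 1: w=[0.0000, 0.0000, 0.0000, 0.0000, 0.0000, 0.0075, 0.0757, 0.1888, 0.2853, 0.2850, 0.1577]  mean=2.3921  Neff=4.3682  idx=[6, 7, 7, 8, 8, 8, 9, 9, 9, 10, 10]
step 2: w=[0.1002, 0.1375, 0.1375, 0.1017, 0.1017, 0.1017, 0.0920, 0.0920, 0.0920, 0.0218, 0.0218]  mean=2.1682  Neff=9.5029  idx=[0, 1, 1, 2, 3, 4, 4, 5, 6, 7, 8]
step 3: w=[0.0172, 0.0556, 0.0556, 0.0556, 0.1145, 0.1145, 0.1145, 0.1145, 0.1194, 0.1194, 0.1194]  mean=2.3524  Neff=9.5474  idx=[1, 2, 4, 5, 5, 6, 7, 8, 9, 9, 10]

N_eff = 9.5474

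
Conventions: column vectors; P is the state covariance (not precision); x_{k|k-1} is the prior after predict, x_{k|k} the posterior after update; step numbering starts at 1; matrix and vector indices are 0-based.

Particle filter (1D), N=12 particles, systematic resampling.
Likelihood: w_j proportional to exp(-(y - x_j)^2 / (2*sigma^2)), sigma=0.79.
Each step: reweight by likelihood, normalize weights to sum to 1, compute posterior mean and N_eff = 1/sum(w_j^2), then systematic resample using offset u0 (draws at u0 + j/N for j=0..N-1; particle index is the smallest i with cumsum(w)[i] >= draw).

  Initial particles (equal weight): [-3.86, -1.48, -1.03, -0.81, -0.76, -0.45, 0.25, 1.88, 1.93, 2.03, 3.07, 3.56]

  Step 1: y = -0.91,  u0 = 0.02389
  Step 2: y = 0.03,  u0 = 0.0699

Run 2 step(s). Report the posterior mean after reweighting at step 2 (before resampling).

post_mean = -0.6266

step 1: w=[0.0002, 0.1566, 0.2008, 0.2015, 0.1995, 0.1714, 0.0691, 0.0004, 0.0003, 0.0002, 0.0000, 0.0000]  mean=-0.8122  Neff=5.5743  idx=[1, 1, 2, 2, 2, 3, 3, 4, 4, 5, 5, 6]
step 2: w=[0.0247, 0.0247, 0.0624, 0.0624, 0.0624, 0.0872, 0.0872, 0.0931, 0.0931, 0.1276, 0.1276, 0.1476]  mean=-0.6266  Neff=10.0200  idx=[2, 3, 5, 5, 6, 7, 8, 9, 10, 10, 11, 11]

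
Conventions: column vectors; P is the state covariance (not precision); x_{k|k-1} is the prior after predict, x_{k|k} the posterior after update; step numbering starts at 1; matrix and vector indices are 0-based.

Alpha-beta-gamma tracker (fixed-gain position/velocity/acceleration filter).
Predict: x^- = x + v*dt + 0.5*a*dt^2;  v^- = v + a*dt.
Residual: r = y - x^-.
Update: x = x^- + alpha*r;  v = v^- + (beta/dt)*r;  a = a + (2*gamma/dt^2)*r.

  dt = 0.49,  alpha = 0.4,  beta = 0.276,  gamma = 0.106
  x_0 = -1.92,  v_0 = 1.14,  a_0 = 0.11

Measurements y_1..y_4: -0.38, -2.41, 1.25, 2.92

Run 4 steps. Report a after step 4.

step 1: x_pred=-1.3482  r=0.9682  x^+=-0.9609  v^+=1.7393  a^+=0.9649
step 2: x_pred=0.0072  r=-2.4172  x^+=-0.9597  v^+=0.8505  a^+=-1.1694
step 3: x_pred=-0.6833  r=1.9333  x^+=0.0900  v^+=1.3665  a^+=0.5377
step 4: x_pred=0.8242  r=2.0958  x^+=1.6625  v^+=2.8105  a^+=2.3882

a_post = 2.3882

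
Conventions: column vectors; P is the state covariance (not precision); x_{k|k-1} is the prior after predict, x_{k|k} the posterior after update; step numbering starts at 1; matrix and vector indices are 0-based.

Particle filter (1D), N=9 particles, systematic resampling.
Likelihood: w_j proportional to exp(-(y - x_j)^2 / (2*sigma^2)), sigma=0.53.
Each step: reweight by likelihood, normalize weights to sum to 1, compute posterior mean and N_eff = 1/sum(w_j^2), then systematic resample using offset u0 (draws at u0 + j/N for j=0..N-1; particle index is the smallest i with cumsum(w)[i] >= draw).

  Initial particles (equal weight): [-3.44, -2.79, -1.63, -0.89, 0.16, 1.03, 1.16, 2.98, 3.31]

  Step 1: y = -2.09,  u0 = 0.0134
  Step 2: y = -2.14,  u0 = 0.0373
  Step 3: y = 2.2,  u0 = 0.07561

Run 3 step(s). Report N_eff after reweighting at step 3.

step 1: w=[0.0320, 0.3425, 0.5623, 0.0631, 0.0001, 0.0000, 0.0000, 0.0000, 0.0000]  mean=-2.0383  Neff=2.2807  idx=[0, 1, 1, 1, 2, 2, 2, 2, 2]
step 2: w=[0.0107, 0.1022, 0.1022, 0.1022, 0.1365, 0.1365, 0.1365, 0.1365, 0.1365]  mean=-2.0052  Neff=8.0222  idx=[1, 2, 3, 4, 5, 6, 6, 7, 8]
step 3: w=[0.0000, 0.0000, 0.0000, 0.1667, 0.1667, 0.1667, 0.1667, 0.1667, 0.1667]  mean=-1.6300  Neff=6.0000  idx=[3, 4, 4, 5, 6, 6, 7, 8, 8]

N_eff = 6.0000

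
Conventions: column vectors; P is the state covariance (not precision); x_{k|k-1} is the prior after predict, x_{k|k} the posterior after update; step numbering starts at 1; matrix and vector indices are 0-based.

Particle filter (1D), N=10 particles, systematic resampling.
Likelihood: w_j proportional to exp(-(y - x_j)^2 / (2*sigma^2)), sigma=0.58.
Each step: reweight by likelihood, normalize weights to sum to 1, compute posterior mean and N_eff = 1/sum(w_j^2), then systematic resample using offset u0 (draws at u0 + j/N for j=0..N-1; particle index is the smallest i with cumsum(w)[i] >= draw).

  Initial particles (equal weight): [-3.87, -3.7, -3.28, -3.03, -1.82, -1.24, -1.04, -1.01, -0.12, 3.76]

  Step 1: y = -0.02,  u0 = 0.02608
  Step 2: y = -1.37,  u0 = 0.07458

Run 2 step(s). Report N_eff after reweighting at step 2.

step 1: w=[0.0000, 0.0000, 0.0000, 0.0000, 0.0052, 0.0707, 0.1375, 0.1504, 0.6361, 0.0000]  mean=-0.4685  Neff=2.2162  idx=[5, 6, 7, 7, 8, 8, 8, 8, 8, 8]
step 2: w=[0.2400, 0.2093, 0.2030, 0.2030, 0.0241, 0.0241, 0.0241, 0.0241, 0.0241, 0.0241]  mean=-0.9426  Neff=5.3393  idx=[0, 0, 1, 1, 2, 2, 3, 3, 4, 8]

N_eff = 5.3393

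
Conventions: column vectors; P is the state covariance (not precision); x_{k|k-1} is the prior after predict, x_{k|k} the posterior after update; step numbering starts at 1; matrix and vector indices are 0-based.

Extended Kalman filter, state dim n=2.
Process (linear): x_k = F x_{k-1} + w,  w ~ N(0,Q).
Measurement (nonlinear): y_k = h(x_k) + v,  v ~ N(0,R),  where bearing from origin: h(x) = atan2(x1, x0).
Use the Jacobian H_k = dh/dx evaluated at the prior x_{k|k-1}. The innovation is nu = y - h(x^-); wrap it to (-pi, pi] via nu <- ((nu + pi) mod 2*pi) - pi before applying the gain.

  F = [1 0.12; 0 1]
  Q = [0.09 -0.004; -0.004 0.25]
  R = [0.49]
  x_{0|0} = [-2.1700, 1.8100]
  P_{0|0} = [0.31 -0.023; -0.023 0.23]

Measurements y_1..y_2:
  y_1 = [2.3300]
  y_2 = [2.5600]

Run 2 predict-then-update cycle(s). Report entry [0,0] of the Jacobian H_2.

step 1: x^-=[-1.9528, 1.8100]  P^-=[0.3978 0.0006; 0.0006 0.4800]  H_jac=[-0.2553 -0.2754]  S=[0.5524]  K=[-0.1841; -0.2396]  nu=[-0.0641]  x^+=[-1.9410, 1.8254]  P^+=[0.3791 -0.0238; -0.0238 0.4483]
step 2: x^-=[-1.7219, 1.8254]  P^-=[0.4698 0.0260; 0.0260 0.6983]  H_jac=[-0.2899 -0.2735]  S=[0.5858]  K=[-0.2446; -0.3388]  nu=[0.2330]  x^+=[-1.7789, 1.7464]  P^+=[0.4348 -0.0225; -0.0225 0.6310]

H_jac[0,0] = -0.2899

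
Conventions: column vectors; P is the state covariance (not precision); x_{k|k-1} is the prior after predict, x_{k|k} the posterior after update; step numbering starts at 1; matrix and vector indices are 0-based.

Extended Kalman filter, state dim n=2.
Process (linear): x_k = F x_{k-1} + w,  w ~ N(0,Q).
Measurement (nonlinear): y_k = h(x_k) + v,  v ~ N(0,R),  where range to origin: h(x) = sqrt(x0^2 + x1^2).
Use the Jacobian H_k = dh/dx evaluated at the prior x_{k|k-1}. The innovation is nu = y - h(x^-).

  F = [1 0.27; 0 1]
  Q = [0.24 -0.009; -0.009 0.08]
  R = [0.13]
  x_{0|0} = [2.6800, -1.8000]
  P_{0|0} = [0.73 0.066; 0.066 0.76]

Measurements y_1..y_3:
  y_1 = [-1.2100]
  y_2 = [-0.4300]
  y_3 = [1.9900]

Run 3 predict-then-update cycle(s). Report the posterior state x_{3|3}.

step 1: x^-=[2.1940, -1.8000]  P^-=[1.0610 0.2622; 0.2622 0.8400]  H_jac=[0.7731 -0.6343]  S=[0.8450]  K=[0.7740; -0.3906]  nu=[-4.0479]  x^+=[-0.9390, -0.2187]  P^+=[0.5549 0.5177; 0.5177 0.7111]
step 2: x^-=[-0.9981, -0.2187]  P^-=[1.1262 0.7007; 0.7007 0.7911]  H_jac=[-0.9768 -0.2141]  S=[1.5339]  K=[-0.8150; -0.5566]  nu=[-1.4518]  x^+=[0.1851, 0.5893]  P^+=[0.1074 0.0049; 0.0049 0.3159]
step 3: x^-=[0.3442, 0.5893]  P^-=[0.3730 0.0811; 0.0811 0.3959]  H_jac=[0.5044 0.8635]  S=[0.5907]  K=[0.4371; 0.6479]  nu=[1.3075]  x^+=[0.9157, 1.4365]  P^+=[0.2602 -0.0862; -0.0862 0.1479]

x_post = [0.9157, 1.4365]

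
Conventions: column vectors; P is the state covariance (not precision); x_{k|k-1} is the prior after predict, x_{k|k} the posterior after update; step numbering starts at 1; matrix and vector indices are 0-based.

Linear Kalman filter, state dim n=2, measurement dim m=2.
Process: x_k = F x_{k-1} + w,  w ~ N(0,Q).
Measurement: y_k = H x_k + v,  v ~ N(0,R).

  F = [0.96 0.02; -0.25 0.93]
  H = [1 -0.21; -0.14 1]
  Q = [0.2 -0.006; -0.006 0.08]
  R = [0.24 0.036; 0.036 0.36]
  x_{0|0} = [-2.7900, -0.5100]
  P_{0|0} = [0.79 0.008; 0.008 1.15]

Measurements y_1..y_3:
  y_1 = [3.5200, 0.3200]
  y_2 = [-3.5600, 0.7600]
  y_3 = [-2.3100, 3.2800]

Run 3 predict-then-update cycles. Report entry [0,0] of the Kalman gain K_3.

K[0,0] = 0.5777

step 1: x^-=[-2.6886, 0.2232]  P^-=[0.9288 -0.1671; -0.1671 1.1203]  S=[1.2884 -0.5013; -0.5013 1.5453]  K=[0.7706 0.0577; -0.0278 0.7311]  nu=[6.2555, -0.2796]  x^+=[2.1157, -0.1553]  P^+=[0.2032 0.0770; 0.0770 0.2730]
step 2: x^-=[2.0280, -0.6734]  P^-=[0.3903 0.0186; 0.0186 0.2930]  S=[0.6354 -0.0610; -0.0610 0.6554]  K=[0.6083 0.0017; -0.0252 0.4407]  nu=[-5.7294, 1.7173]  x^+=[-1.4542, 0.2278]  P^+=[0.1553 0.0442; 0.0442 0.1639]
step 3: x^-=[-1.3915, 0.5754]  P^-=[0.3449 -0.0010; -0.0010 0.2109]  S=[0.5946 -0.0576; -0.0576 0.5780]  K=[0.5777 -0.0277; -0.0411 0.3611]  nu=[-0.7977, 2.5098]  x^+=[-1.9217, 1.5145]  P^+=[0.1442 0.0310; 0.0310 0.1329]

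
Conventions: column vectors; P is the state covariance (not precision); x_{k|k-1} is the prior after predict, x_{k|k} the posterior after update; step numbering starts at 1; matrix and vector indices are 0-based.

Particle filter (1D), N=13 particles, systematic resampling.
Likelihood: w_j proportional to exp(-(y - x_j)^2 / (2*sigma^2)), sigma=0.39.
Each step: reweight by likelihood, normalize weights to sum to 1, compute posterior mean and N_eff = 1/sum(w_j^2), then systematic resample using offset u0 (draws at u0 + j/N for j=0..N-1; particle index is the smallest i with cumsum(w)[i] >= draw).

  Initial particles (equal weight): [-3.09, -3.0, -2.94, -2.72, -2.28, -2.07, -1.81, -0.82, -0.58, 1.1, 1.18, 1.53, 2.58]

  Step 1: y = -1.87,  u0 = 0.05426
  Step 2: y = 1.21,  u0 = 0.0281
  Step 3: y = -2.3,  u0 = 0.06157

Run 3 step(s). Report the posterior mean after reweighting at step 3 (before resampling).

step 1: w=[0.0029, 0.0058, 0.0089, 0.0356, 0.2205, 0.3359, 0.3786, 0.0102, 0.0016, 0.0000, 0.0000, 0.0000, 0.0000]  mean=-2.0419  Neff=3.2647  idx=[4, 4, 4, 5, 5, 5, 5, 5, 6, 6, 6, 6, 6]
step 2: w=[0.0000, 0.0000, 0.0000, 0.0009, 0.0009, 0.0009, 0.0009, 0.0009, 0.1991, 0.1991, 0.1991, 0.1991, 0.1991]  mean=-1.8112  Neff=5.0461  idx=[8, 8, 8, 9, 9, 10, 10, 10, 11, 11, 11, 12, 12]
step 3: w=[0.0769, 0.0769, 0.0769, 0.0769, 0.0769, 0.0769, 0.0769, 0.0769, 0.0769, 0.0769, 0.0769, 0.0769, 0.0769]  mean=-1.8100  Neff=13.0000  idx=[0, 1, 2, 3, 4, 5, 6, 7, 8, 9, 10, 11, 12]

post_mean = -1.8100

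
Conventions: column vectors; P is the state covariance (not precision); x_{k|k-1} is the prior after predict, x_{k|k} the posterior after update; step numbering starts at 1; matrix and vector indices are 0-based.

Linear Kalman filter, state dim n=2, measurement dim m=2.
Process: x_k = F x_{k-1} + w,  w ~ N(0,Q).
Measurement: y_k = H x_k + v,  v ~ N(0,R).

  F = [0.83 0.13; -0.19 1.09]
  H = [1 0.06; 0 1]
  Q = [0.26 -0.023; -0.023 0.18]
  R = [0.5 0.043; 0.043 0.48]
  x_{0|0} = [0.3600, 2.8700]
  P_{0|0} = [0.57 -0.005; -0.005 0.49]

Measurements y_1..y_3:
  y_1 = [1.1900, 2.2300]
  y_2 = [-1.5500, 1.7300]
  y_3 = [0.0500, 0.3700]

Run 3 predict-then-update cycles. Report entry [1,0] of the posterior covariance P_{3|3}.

step 1: x^-=[0.6719, 3.0599]  P^-=[0.6599 -0.0479; -0.0479 0.7848]  S=[1.1570 0.0422; 0.0422 1.2648]  K=[0.5699 -0.0569; -0.0233 0.6213]  nu=[0.3345, -0.8299]  x^+=[0.9097, 2.5365]  P^+=[0.2827 -0.0028; -0.0028 0.2972]
step 2: x^-=[1.0848, 2.5919]  P^-=[0.4592 -0.0279; -0.0279 0.5445]  S=[0.9578 0.0477; 0.0477 1.0245]  K=[0.4801 -0.0496; -0.0216 0.5325]  nu=[-2.7903, -0.8619]  x^+=[-0.2121, 2.1932]  P^+=[0.2381 -0.0032; -0.0032 0.2547]
step 3: x^-=[0.1090, 2.4309]  P^-=[0.4277 -0.0273; -0.0273 0.4925]  S=[0.9262 0.0453; 0.0453 0.9725]  K=[0.4624 -0.0496; -0.0223 0.5075]  nu=[-0.2049, -2.0609]  x^+=[0.1165, 1.3897]  P^+=[0.2293 -0.0039; -0.0039 0.2426]

P_post[1,0] = -0.0039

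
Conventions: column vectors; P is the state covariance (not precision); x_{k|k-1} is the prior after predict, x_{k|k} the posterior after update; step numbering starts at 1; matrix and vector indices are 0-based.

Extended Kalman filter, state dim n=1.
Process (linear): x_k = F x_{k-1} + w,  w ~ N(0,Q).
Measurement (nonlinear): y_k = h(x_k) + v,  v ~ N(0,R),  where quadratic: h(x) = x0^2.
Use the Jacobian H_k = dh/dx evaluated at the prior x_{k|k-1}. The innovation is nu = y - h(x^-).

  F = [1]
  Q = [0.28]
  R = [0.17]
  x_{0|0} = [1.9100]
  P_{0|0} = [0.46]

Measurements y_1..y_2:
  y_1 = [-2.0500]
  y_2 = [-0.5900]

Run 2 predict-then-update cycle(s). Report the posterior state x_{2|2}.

step 1: x^-=[1.9100]  P^-=[0.7400]  H_jac=[3.8200]  S=[10.9684]  K=[0.2577]  nu=[-5.6981]  x^+=[0.4415]  P^+=[0.0115]
step 2: x^-=[0.4415]  P^-=[0.2915]  H_jac=[0.8829]  S=[0.3972]  K=[0.6479]  nu=[-0.7849]  x^+=[-0.0670]  P^+=[0.1247]

x_post = [-0.0670]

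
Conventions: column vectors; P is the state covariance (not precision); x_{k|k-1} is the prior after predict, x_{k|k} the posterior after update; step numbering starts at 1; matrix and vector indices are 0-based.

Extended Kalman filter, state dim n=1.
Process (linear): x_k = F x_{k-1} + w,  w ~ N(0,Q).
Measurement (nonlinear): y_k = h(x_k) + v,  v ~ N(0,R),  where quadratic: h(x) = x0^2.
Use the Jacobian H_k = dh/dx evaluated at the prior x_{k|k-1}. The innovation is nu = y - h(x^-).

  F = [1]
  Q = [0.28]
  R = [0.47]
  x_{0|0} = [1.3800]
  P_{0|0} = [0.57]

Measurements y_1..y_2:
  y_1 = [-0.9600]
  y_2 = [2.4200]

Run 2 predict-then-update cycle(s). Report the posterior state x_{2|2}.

x_post = [1.3077]

step 1: x^-=[1.3800]  P^-=[0.8500]  H_jac=[2.7600]  S=[6.9450]  K=[0.3378]  nu=[-2.8644]  x^+=[0.4124]  P^+=[0.0575]
step 2: x^-=[0.4124]  P^-=[0.3375]  H_jac=[0.8248]  S=[0.6996]  K=[0.3979]  nu=[2.2499]  x^+=[1.3077]  P^+=[0.2267]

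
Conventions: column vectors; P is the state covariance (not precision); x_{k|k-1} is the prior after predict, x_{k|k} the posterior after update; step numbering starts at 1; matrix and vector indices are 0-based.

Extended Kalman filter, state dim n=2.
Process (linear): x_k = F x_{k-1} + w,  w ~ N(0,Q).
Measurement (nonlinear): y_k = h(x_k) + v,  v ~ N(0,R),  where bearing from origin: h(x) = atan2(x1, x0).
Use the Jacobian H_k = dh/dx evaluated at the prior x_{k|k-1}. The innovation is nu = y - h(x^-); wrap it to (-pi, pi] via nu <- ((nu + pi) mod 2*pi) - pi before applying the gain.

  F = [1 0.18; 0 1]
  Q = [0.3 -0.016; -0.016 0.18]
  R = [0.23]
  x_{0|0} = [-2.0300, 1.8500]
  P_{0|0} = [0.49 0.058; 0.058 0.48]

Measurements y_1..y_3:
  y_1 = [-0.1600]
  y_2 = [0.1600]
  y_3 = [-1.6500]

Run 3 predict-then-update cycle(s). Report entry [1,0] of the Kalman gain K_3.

K[1,0] = 0.3403

step 1: x^-=[-1.6970, 1.8500]  P^-=[0.8264 0.1284; 0.1284 0.6600]  H_jac=[-0.2935 -0.2693]  S=[0.3694]  K=[-0.7504; -0.5832]  nu=[-2.4731]  x^+=[0.1588, 3.2923]  P^+=[0.6184 -0.0332; -0.0332 0.5344]
step 2: x^-=[0.7514, 3.2923]  P^-=[0.9238 0.0469; 0.0469 0.7144]  H_jac=[-0.2887 0.0659]  S=[0.3083]  K=[-0.8550; 0.1087]  nu=[-1.1864]  x^+=[1.7658, 3.1633]  P^+=[0.6984 0.0756; 0.0756 0.7107]
step 3: x^-=[2.3352, 3.1633]  P^-=[1.0487 0.1875; 0.1875 0.8907]  H_jac=[-0.2046 0.1511]  S=[0.2826]  K=[-0.6590; 0.3403]  nu=[-2.5849]  x^+=[4.0385, 2.2837]  P^+=[0.9259 0.2509; 0.2509 0.8580]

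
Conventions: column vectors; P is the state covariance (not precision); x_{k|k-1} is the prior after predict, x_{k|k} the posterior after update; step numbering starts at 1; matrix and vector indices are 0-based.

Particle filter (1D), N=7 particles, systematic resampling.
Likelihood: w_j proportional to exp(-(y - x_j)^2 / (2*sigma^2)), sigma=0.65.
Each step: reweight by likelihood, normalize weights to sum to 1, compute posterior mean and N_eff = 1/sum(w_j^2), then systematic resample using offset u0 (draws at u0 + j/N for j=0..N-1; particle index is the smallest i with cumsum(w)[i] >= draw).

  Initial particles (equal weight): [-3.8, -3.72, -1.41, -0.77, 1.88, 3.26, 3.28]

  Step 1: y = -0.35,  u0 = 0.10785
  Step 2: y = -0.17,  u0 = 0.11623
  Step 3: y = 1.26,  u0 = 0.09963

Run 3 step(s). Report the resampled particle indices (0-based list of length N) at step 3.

step 1: w=[0.0000, 0.0000, 0.2452, 0.7522, 0.0026, 0.0000, 0.0000]  mean=-0.9201  Neff=1.5975  idx=[2, 3, 3, 3, 3, 3, 3]
step 2: w=[0.0397, 0.1600, 0.1600, 0.1600, 0.1600, 0.1600, 0.1600]  mean=-0.7954  Neff=6.4405  idx=[1, 2, 3, 4, 5, 5, 6]
step 3: w=[0.1429, 0.1429, 0.1429, 0.1429, 0.1429, 0.1429, 0.1429]  mean=-0.7700  Neff=7.0000  idx=[0, 1, 2, 3, 4, 5, 6]

resampled_idx = [0, 1, 2, 3, 4, 5, 6]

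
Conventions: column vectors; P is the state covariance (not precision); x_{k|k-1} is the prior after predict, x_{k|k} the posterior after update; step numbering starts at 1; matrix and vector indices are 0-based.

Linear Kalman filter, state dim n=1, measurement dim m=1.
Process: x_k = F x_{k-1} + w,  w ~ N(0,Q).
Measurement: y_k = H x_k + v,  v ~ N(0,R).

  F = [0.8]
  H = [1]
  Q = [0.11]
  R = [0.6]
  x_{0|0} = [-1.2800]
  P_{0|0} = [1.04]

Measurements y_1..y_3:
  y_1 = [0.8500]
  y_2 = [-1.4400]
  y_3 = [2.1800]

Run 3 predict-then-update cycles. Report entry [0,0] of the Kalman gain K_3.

K[0,0] = 0.2902

step 1: x^-=[-1.0240]  P^-=[0.7756]  S=[1.3756]  K=[0.5638]  nu=[1.8740]  x^+=[0.0326]  P^+=[0.3383]
step 2: x^-=[0.0261]  P^-=[0.3265]  S=[0.9265]  K=[0.3524]  nu=[-1.4661]  x^+=[-0.4906]  P^+=[0.2114]
step 3: x^-=[-0.3925]  P^-=[0.2453]  S=[0.8453]  K=[0.2902]  nu=[2.5725]  x^+=[0.3541]  P^+=[0.1741]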